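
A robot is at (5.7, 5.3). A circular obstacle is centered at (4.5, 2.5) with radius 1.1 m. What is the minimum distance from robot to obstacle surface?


center_dist = sqrt((5.7-4.5)^2 + (5.3-2.5)^2)
= sqrt(1.44 + 7.84)
= 3.0463
min_dist = center_dist - radius = 3.0463 - 1.1 = 1.9463 m


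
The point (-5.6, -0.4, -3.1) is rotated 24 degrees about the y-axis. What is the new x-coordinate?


Rotation about y-axis: x' = x*cos(theta) + z*sin(theta)
= -5.6 * 0.9135 + -3.1 * 0.4067
= -6.3767


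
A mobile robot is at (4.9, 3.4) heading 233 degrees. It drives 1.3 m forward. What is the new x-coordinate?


x_new = x0 + d*cos(theta)
= 4.9 + 1.3*cos(233)
= 4.9 + -0.7824
= 4.1176


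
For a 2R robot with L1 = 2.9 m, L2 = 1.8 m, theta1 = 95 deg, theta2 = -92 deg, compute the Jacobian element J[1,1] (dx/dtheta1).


J[1,1] = -L1*sin(t1) - L2*sin(t1+t2)
= -2.9*sin(95) - 1.8*sin(3)
= -2.9832


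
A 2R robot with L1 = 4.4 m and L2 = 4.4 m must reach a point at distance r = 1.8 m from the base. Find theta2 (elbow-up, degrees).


cos(theta2) = (r^2 - L1^2 - L2^2) / (2*L1*L2)
cos(theta2) = (3.24 - 19.36 - 19.36) / 38.72
cos(theta2) = -0.916322
theta2 = 156.3942 degrees


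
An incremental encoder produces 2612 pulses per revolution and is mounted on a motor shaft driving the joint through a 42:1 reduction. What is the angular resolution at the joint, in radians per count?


counts per rev = 2612
effective counts at joint = 2612 * 42 = 109704
resolution = 2*pi / 109704
= 5.7274e-05 rad/count


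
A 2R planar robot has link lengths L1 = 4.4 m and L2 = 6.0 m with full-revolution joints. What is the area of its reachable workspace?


r_max = L1 + L2 = 10.4 m
r_min = |L1 - L2| = 1.6 m
Area = pi*(r_max^2 - r_min^2)
= pi*(108.16 - 2.56)
= pi * 105.6
= 331.7522 m^2


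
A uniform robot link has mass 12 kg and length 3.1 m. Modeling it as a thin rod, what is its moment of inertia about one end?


I = (1/3) * m * L^2
= (1/3) * 12 * 3.1^2
= 0.333333 * 12 * 9.61
= 38.44 kg*m^2


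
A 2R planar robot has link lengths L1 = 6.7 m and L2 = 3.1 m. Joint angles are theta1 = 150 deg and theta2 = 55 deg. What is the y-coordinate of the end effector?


Convert angles to radians: theta1 = 2.618, theta2 = 0.9599
y = L1*sin(theta1) + L2*sin(theta1+theta2)
y = 3.35 + -1.3101
y = 2.0399


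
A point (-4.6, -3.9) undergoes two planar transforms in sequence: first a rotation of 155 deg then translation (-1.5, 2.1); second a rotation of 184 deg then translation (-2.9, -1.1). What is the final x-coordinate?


After transform 1:
x1 = cos(155)*-4.6 - sin(155)*-3.9 + -1.5 = 4.3172
y1 = sin(155)*-4.6 + cos(155)*-3.9 + 2.1 = 3.6906
After transform 2:
x2 = cos(184)*4.3172 - sin(184)*3.6906 + -2.9
= -6.9493


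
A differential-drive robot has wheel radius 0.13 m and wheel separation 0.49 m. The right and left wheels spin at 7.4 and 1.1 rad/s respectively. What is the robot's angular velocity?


vR = r*wR = 0.13*7.4 = 0.962 m/s
vL = r*wL = 0.13*1.1 = 0.143 m/s
v = (vR+vL)/2 = 0.5525 m/s
omega = (vR-vL)/L = 1.6714 rad/s
angular velocity = 1.6714 rad/s


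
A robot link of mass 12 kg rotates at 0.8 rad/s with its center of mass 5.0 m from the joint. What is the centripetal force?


F = m * omega^2 * r
= 12 * 0.8^2 * 5.0
= 12 * 0.64 * 5.0
= 38.4 N


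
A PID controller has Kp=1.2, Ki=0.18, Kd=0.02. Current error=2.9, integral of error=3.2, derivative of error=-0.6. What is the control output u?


u = Kp*e + Ki*int(e) + Kd*de/dt
= 1.2*2.9 + 0.18*3.2 + 0.02*(-0.6)
= 3.48 + 0.576 + -0.012
= 4.044


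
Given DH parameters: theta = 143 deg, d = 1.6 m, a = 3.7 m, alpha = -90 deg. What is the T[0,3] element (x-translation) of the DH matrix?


T[0,3] = a * cos(theta)
= 3.7 * cos(143 deg)
= 3.7 * -0.7986
= -2.955


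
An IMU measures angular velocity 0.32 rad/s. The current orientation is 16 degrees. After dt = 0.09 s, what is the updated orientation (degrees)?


delta_theta = w * dt = 0.32 * 0.09 = 0.0288 rad
= 1.6501 deg
theta_new = 16 + 1.6501 = 17.6501 deg


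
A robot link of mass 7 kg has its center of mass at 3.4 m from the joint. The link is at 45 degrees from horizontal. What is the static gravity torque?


tau = m*g*L*cos(angle)
= 7 * 9.81 * 3.4 * cos(45 deg)
= 7 * 9.81 * 3.4 * 0.7071
= 165.0939 Nm


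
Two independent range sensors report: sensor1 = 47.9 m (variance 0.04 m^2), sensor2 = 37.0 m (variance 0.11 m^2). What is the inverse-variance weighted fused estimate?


w1 = (1/var1) / (1/var1 + 1/var2)
   = 25.0 / (25.0 + 9.0909) = 0.7333
w2 = 1 - w1 = 0.2667
fused = w1*s1 + w2*s2 = 35.1267 + 9.8667
= 44.9933 m


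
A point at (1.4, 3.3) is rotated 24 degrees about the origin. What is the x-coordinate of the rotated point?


x' = x*cos(theta) - y*sin(theta)
cos(24 deg) = 0.9135, sin(24 deg) = 0.4067
x' = 1.4 * 0.9135 - 3.3 * 0.4067
= 1.279 - 1.3422
= -0.0633


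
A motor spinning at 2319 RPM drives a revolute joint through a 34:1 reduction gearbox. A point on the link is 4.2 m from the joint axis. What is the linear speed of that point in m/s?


omega_motor = 2319 * 2*pi/60 = 242.8451 rad/s
omega_joint = omega_motor / 34 = 7.1425 rad/s
v = omega_joint * r = 7.1425 * 4.2
= 29.9985 m/s


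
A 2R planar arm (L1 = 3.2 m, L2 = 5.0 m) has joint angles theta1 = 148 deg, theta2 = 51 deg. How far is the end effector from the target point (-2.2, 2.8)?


End effector via forward kinematics:
x = L1*cos(t1) + L2*cos(t1+t2) = -7.4413
y = L1*sin(t1) + L2*sin(t1+t2) = 0.0679
Distance to target:
d = sqrt((-2.2 - -7.4413)^2 + (2.8 - 0.0679)^2)
= sqrt(27.4717 + 7.4644)
= 5.9107 m


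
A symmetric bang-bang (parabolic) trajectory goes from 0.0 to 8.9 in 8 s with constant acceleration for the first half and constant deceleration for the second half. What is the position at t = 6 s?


Symmetric rest-to-rest: each phase covers (pf-p0)/2 in time T/2. 0.5*a*(T/2)^2 = (pf-p0)/2 => a = 4*(pf-p0)/T^2
a = 4*(8.9-0.0)/8^2 = 0.5563
t = 6 is in the deceleration phase (t > T/2).
p = pf - 0.5*a*(T-t)^2 = 8.9 - 0.5*0.5563*2^2
= 7.7875


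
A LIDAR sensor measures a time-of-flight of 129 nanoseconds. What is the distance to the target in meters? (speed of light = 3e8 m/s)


tof = 129 ns = 1.29e-07 s
dist = c * tof / 2
= 3e8 * 1.29e-07 / 2
= 19.35 m


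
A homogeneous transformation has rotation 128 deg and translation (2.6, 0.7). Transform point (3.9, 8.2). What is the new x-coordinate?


x' = cos(theta)*px - sin(theta)*py + tx
= -0.6157*3.9 - 0.788*8.2 + 2.6
= -6.2628


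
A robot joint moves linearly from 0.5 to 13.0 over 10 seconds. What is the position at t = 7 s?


s = t/T = 7/10 = 0.7
p(t) = p0 + (pf-p0)*s
= 0.5 + (13.0 - 0.5) * 0.7
= 9.25


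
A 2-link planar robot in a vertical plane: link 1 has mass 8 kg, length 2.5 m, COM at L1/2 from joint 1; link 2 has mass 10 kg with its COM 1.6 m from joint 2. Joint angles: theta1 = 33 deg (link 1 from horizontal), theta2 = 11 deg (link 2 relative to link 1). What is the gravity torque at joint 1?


Horizontal distance from joint 1 to link-1 COM:
  x_c1 = (L1/2)*cos(t1) = 1.25 * 0.8387 = 1.0483 m
Horizontal distance from joint 1 to link-2 COM:
  x_c2 = L1*cos(t1) + Lc2*cos(t1+t2)
       = 2.5*0.8387 + 1.6*0.7193 = 3.2476 m
tau1 = m1*g*x_c1 + m2*g*x_c2
     = 8*9.81*1.0483 + 10*9.81*3.2476
     = 82.2736 + 318.5915
     = 400.8651 Nm


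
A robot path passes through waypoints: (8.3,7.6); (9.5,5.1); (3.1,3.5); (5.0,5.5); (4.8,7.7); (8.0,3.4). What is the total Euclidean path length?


Segment lengths:
  seg1 = sqrt((1.2)^2 + (-2.5)^2) = 2.7731
  seg2 = sqrt((-6.4)^2 + (-1.6)^2) = 6.597
  seg3 = sqrt((1.9)^2 + (2.0)^2) = 2.7586
  seg4 = sqrt((-0.2)^2 + (2.2)^2) = 2.2091
  seg5 = sqrt((3.2)^2 + (-4.3)^2) = 5.36
Total = 19.6978


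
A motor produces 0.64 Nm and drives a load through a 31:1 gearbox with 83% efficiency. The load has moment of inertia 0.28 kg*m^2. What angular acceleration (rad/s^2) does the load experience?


tau_out = tau_motor * N * eta
= 0.64 * 31 * 0.83 = 16.4672 Nm
alpha = tau_out / I = 16.4672 / 0.28
= 58.8114 rad/s^2


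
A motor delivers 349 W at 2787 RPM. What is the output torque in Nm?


omega = 2787 * 2*pi/60 = 291.854 rad/s
tau = P / omega = 349 / 291.854
= 1.1958 Nm


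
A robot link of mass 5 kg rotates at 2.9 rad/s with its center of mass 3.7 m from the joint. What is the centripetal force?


F = m * omega^2 * r
= 5 * 2.9^2 * 3.7
= 5 * 8.41 * 3.7
= 155.585 N


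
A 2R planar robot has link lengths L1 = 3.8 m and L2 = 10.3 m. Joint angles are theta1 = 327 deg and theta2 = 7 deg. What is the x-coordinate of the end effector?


Convert angles to radians: theta1 = 5.7072, theta2 = 0.1222
x = L1*cos(theta1) + L2*cos(theta1+theta2)
x = 3.1869 + 9.2576
x = 12.4445


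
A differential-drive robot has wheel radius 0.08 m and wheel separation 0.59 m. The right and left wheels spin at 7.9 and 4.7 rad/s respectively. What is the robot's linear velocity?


vR = r*wR = 0.08*7.9 = 0.632 m/s
vL = r*wL = 0.08*4.7 = 0.376 m/s
v = (vR+vL)/2 = 0.504 m/s
omega = (vR-vL)/L = 0.4339 rad/s
linear velocity = 0.504 m/s


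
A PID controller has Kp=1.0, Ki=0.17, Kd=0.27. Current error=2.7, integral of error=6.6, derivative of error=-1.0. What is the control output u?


u = Kp*e + Ki*int(e) + Kd*de/dt
= 1.0*2.7 + 0.17*6.6 + 0.27*(-1.0)
= 2.7 + 1.122 + -0.27
= 3.552


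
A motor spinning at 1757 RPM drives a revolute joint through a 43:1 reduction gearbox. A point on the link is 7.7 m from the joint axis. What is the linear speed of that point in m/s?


omega_motor = 1757 * 2*pi/60 = 183.9926 rad/s
omega_joint = omega_motor / 43 = 4.2789 rad/s
v = omega_joint * r = 4.2789 * 7.7
= 32.9475 m/s


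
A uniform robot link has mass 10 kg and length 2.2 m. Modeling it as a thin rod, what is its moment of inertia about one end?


I = (1/3) * m * L^2
= (1/3) * 10 * 2.2^2
= 0.333333 * 10 * 4.84
= 16.1333 kg*m^2


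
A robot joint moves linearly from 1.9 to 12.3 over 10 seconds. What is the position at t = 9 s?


s = t/T = 9/10 = 0.9
p(t) = p0 + (pf-p0)*s
= 1.9 + (12.3 - 1.9) * 0.9
= 11.26


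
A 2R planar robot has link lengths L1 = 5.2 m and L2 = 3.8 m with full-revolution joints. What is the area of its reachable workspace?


r_max = L1 + L2 = 9.0 m
r_min = |L1 - L2| = 1.4 m
Area = pi*(r_max^2 - r_min^2)
= pi*(81.0 - 1.96)
= pi * 79.04
= 248.3115 m^2


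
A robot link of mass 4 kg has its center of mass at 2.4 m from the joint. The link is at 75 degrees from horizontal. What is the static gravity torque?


tau = m*g*L*cos(angle)
= 4 * 9.81 * 2.4 * cos(75 deg)
= 4 * 9.81 * 2.4 * 0.2588
= 24.3745 Nm


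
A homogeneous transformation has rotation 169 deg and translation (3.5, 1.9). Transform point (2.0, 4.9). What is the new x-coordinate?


x' = cos(theta)*px - sin(theta)*py + tx
= -0.9816*2.0 - 0.1908*4.9 + 3.5
= 0.6018


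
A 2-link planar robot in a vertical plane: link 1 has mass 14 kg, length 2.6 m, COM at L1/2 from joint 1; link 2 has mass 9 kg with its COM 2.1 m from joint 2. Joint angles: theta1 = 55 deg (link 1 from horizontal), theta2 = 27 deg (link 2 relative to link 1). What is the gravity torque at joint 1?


Horizontal distance from joint 1 to link-1 COM:
  x_c1 = (L1/2)*cos(t1) = 1.3 * 0.5736 = 0.7456 m
Horizontal distance from joint 1 to link-2 COM:
  x_c2 = L1*cos(t1) + Lc2*cos(t1+t2)
       = 2.6*0.5736 + 2.1*0.1392 = 1.7836 m
tau1 = m1*g*x_c1 + m2*g*x_c2
     = 14*9.81*0.7456 + 9*9.81*1.7836
     = 102.4075 + 157.4707
     = 259.8782 Nm


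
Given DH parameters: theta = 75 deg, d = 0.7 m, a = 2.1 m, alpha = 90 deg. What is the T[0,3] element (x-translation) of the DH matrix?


T[0,3] = a * cos(theta)
= 2.1 * cos(75 deg)
= 2.1 * 0.2588
= 0.5435


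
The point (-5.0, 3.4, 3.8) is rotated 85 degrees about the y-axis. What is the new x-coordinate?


Rotation about y-axis: x' = x*cos(theta) + z*sin(theta)
= -5.0 * 0.0872 + 3.8 * 0.9962
= 3.3498


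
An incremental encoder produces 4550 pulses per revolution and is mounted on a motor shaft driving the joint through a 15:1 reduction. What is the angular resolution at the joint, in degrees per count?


counts per rev = 4550
effective counts at joint = 4550 * 15 = 68250
resolution = 360 / 68250
= 0.0053 deg/count


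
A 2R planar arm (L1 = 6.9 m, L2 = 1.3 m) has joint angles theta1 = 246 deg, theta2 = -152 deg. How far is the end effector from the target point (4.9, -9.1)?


End effector via forward kinematics:
x = L1*cos(t1) + L2*cos(t1+t2) = -2.8972
y = L1*sin(t1) + L2*sin(t1+t2) = -5.0066
Distance to target:
d = sqrt((4.9 - -2.8972)^2 + (-9.1 - -5.0066)^2)
= sqrt(60.7958 + 16.7557)
= 8.8063 m


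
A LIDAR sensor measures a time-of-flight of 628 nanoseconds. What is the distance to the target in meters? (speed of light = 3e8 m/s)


tof = 628 ns = 6.28e-07 s
dist = c * tof / 2
= 3e8 * 6.28e-07 / 2
= 94.2 m


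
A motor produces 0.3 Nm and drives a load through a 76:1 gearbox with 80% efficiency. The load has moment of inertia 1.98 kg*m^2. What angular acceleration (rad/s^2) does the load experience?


tau_out = tau_motor * N * eta
= 0.3 * 76 * 0.8 = 18.24 Nm
alpha = tau_out / I = 18.24 / 1.98
= 9.2121 rad/s^2


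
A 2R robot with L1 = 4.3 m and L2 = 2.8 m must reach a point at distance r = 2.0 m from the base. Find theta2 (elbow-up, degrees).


cos(theta2) = (r^2 - L1^2 - L2^2) / (2*L1*L2)
cos(theta2) = (4.0 - 18.49 - 7.84) / 24.08
cos(theta2) = -0.927326
theta2 = 158.0217 degrees


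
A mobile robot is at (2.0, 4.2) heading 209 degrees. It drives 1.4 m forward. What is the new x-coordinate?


x_new = x0 + d*cos(theta)
= 2.0 + 1.4*cos(209)
= 2.0 + -1.2245
= 0.7755


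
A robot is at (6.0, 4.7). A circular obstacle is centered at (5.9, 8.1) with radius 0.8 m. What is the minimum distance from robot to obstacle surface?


center_dist = sqrt((6.0-5.9)^2 + (4.7-8.1)^2)
= sqrt(0.01 + 11.56)
= 3.4015
min_dist = center_dist - radius = 3.4015 - 0.8 = 2.6015 m


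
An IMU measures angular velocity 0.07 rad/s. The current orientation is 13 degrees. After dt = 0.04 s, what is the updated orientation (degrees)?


delta_theta = w * dt = 0.07 * 0.04 = 0.0028 rad
= 0.1604 deg
theta_new = 13 + 0.1604 = 13.1604 deg


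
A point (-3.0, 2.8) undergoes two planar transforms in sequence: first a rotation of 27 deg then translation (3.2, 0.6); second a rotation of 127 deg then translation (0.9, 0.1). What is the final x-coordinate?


After transform 1:
x1 = cos(27)*-3.0 - sin(27)*2.8 + 3.2 = -0.7442
y1 = sin(27)*-3.0 + cos(27)*2.8 + 0.6 = 1.7328
After transform 2:
x2 = cos(127)*-0.7442 - sin(127)*1.7328 + 0.9
= -0.036


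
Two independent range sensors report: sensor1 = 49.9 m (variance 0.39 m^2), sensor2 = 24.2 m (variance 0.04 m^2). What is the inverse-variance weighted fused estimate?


w1 = (1/var1) / (1/var1 + 1/var2)
   = 2.5641 / (2.5641 + 25.0) = 0.093
w2 = 1 - w1 = 0.907
fused = w1*s1 + w2*s2 = 4.6419 + 21.9488
= 26.5907 m


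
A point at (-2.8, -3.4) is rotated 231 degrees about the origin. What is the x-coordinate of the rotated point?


x' = x*cos(theta) - y*sin(theta)
cos(231 deg) = -0.6293, sin(231 deg) = -0.7771
x' = -2.8 * -0.6293 - -3.4 * -0.7771
= 1.7621 - 2.6423
= -0.8802


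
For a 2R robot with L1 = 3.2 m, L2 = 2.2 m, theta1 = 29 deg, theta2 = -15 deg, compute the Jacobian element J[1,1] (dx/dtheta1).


J[1,1] = -L1*sin(t1) - L2*sin(t1+t2)
= -3.2*sin(29) - 2.2*sin(14)
= -2.0836


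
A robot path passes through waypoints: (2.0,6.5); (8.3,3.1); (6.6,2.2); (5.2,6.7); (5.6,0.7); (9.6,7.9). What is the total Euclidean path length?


Segment lengths:
  seg1 = sqrt((6.3)^2 + (-3.4)^2) = 7.1589
  seg2 = sqrt((-1.7)^2 + (-0.9)^2) = 1.9235
  seg3 = sqrt((-1.4)^2 + (4.5)^2) = 4.7127
  seg4 = sqrt((0.4)^2 + (-6.0)^2) = 6.0133
  seg5 = sqrt((4.0)^2 + (7.2)^2) = 8.2365
Total = 28.045


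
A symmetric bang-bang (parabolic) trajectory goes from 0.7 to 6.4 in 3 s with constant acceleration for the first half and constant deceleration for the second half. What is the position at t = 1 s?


Symmetric rest-to-rest: each phase covers (pf-p0)/2 in time T/2. 0.5*a*(T/2)^2 = (pf-p0)/2 => a = 4*(pf-p0)/T^2
a = 4*(6.4-0.7)/3^2 = 2.5333
t = 1 is in the acceleration phase (t <= T/2).
p = p0 + 0.5*a*t^2 = 0.7 + 0.5*2.5333*1^2
= 1.9667


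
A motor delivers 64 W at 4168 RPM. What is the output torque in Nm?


omega = 4168 * 2*pi/60 = 436.4719 rad/s
tau = P / omega = 64 / 436.4719
= 0.1466 Nm


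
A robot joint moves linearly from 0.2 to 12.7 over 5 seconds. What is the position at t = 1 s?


s = t/T = 1/5 = 0.2
p(t) = p0 + (pf-p0)*s
= 0.2 + (12.7 - 0.2) * 0.2
= 2.7


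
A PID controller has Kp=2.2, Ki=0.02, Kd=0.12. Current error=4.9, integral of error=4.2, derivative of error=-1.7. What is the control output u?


u = Kp*e + Ki*int(e) + Kd*de/dt
= 2.2*4.9 + 0.02*4.2 + 0.12*(-1.7)
= 10.78 + 0.084 + -0.204
= 10.66


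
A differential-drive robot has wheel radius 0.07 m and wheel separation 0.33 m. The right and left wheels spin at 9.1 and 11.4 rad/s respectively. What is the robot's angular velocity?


vR = r*wR = 0.07*9.1 = 0.637 m/s
vL = r*wL = 0.07*11.4 = 0.798 m/s
v = (vR+vL)/2 = 0.7175 m/s
omega = (vR-vL)/L = -0.4879 rad/s
angular velocity = -0.4879 rad/s


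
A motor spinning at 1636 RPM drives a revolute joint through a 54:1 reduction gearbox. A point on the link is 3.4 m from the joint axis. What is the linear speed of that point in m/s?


omega_motor = 1636 * 2*pi/60 = 171.3215 rad/s
omega_joint = omega_motor / 54 = 3.1726 rad/s
v = omega_joint * r = 3.1726 * 3.4
= 10.7869 m/s


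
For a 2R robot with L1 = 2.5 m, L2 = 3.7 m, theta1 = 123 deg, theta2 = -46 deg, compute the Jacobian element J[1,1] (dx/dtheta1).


J[1,1] = -L1*sin(t1) - L2*sin(t1+t2)
= -2.5*sin(123) - 3.7*sin(77)
= -5.7018


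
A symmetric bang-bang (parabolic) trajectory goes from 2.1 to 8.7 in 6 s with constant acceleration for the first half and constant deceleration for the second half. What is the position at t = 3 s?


Symmetric rest-to-rest: each phase covers (pf-p0)/2 in time T/2. 0.5*a*(T/2)^2 = (pf-p0)/2 => a = 4*(pf-p0)/T^2
a = 4*(8.7-2.1)/6^2 = 0.7333
t = 3 is in the acceleration phase (t <= T/2).
p = p0 + 0.5*a*t^2 = 2.1 + 0.5*0.7333*3^2
= 5.4


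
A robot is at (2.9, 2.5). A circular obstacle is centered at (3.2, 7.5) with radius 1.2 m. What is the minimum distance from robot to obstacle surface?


center_dist = sqrt((2.9-3.2)^2 + (2.5-7.5)^2)
= sqrt(0.09 + 25.0)
= 5.009
min_dist = center_dist - radius = 5.009 - 1.2 = 3.809 m


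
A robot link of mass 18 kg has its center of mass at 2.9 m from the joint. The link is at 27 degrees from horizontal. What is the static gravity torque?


tau = m*g*L*cos(angle)
= 18 * 9.81 * 2.9 * cos(27 deg)
= 18 * 9.81 * 2.9 * 0.891
= 456.2684 Nm


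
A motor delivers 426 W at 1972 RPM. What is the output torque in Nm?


omega = 1972 * 2*pi/60 = 206.5074 rad/s
tau = P / omega = 426 / 206.5074
= 2.0629 Nm


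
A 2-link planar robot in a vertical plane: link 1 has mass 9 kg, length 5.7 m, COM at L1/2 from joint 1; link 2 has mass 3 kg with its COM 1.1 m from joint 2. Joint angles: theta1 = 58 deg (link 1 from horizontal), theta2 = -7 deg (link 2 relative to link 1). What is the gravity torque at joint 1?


Horizontal distance from joint 1 to link-1 COM:
  x_c1 = (L1/2)*cos(t1) = 2.85 * 0.5299 = 1.5103 m
Horizontal distance from joint 1 to link-2 COM:
  x_c2 = L1*cos(t1) + Lc2*cos(t1+t2)
       = 5.7*0.5299 + 1.1*0.6293 = 3.7128 m
tau1 = m1*g*x_c1 + m2*g*x_c2
     = 9*9.81*1.5103 + 3*9.81*3.7128
     = 133.3417 + 109.2675
     = 242.6092 Nm


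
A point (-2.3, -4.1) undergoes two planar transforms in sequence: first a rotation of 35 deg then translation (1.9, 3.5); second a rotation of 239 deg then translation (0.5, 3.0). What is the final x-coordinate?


After transform 1:
x1 = cos(35)*-2.3 - sin(35)*-4.1 + 1.9 = 2.3676
y1 = sin(35)*-2.3 + cos(35)*-4.1 + 3.5 = -1.1777
After transform 2:
x2 = cos(239)*2.3676 - sin(239)*-1.1777 + 0.5
= -1.7289


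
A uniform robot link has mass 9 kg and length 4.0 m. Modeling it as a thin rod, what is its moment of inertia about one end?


I = (1/3) * m * L^2
= (1/3) * 9 * 4.0^2
= 0.333333 * 9 * 16.0
= 48.0 kg*m^2


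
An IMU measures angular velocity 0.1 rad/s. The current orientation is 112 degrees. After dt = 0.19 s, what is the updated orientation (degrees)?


delta_theta = w * dt = 0.1 * 0.19 = 0.019 rad
= 1.0886 deg
theta_new = 112 + 1.0886 = 113.0886 deg


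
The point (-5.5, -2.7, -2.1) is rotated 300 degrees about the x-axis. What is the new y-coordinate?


Rotation about x-axis: y' = y*cos(theta) - z*sin(theta)
= -2.7 * 0.5 - -2.1 * -0.866
= -3.1687


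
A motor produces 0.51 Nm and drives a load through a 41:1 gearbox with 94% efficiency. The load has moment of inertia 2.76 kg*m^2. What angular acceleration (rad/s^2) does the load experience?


tau_out = tau_motor * N * eta
= 0.51 * 41 * 0.94 = 19.6554 Nm
alpha = tau_out / I = 19.6554 / 2.76
= 7.1215 rad/s^2


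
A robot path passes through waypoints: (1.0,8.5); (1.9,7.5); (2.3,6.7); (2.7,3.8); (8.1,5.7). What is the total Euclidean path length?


Segment lengths:
  seg1 = sqrt((0.9)^2 + (-1.0)^2) = 1.3454
  seg2 = sqrt((0.4)^2 + (-0.8)^2) = 0.8944
  seg3 = sqrt((0.4)^2 + (-2.9)^2) = 2.9275
  seg4 = sqrt((5.4)^2 + (1.9)^2) = 5.7245
Total = 10.8918


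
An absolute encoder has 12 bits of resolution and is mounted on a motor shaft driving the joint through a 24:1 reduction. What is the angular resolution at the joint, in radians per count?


counts = 2^12 = 4096
effective counts at joint = 4096 * 24 = 98304
resolution = 2*pi / 98304
= 6.3916e-05 rad/count


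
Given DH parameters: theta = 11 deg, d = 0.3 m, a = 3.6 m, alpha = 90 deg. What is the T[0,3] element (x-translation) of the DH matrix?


T[0,3] = a * cos(theta)
= 3.6 * cos(11 deg)
= 3.6 * 0.9816
= 3.5339


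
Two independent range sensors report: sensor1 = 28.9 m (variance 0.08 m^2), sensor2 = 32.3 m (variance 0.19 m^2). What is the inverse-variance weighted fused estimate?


w1 = (1/var1) / (1/var1 + 1/var2)
   = 12.5 / (12.5 + 5.2632) = 0.7037
w2 = 1 - w1 = 0.2963
fused = w1*s1 + w2*s2 = 20.337 + 9.5704
= 29.9074 m


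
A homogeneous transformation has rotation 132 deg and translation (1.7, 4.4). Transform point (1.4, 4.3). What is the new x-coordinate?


x' = cos(theta)*px - sin(theta)*py + tx
= -0.6691*1.4 - 0.7431*4.3 + 1.7
= -2.4323


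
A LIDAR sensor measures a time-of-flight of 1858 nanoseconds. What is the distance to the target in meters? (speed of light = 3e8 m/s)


tof = 1858 ns = 1.858e-06 s
dist = c * tof / 2
= 3e8 * 1.858e-06 / 2
= 278.7 m


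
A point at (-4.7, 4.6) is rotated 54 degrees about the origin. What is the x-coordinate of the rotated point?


x' = x*cos(theta) - y*sin(theta)
cos(54 deg) = 0.5878, sin(54 deg) = 0.809
x' = -4.7 * 0.5878 - 4.6 * 0.809
= -2.7626 - 3.7215
= -6.4841


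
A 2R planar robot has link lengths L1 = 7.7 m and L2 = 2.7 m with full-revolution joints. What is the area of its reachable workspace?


r_max = L1 + L2 = 10.4 m
r_min = |L1 - L2| = 5.0 m
Area = pi*(r_max^2 - r_min^2)
= pi*(108.16 - 25.0)
= pi * 83.16
= 261.2548 m^2


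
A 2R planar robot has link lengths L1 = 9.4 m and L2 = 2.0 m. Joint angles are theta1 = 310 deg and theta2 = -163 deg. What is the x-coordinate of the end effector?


Convert angles to radians: theta1 = 5.4105, theta2 = -2.8449
x = L1*cos(theta1) + L2*cos(theta1+theta2)
x = 6.0422 + -1.6773
x = 4.3649


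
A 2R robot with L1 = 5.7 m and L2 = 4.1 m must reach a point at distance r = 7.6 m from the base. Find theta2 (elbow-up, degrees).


cos(theta2) = (r^2 - L1^2 - L2^2) / (2*L1*L2)
cos(theta2) = (57.76 - 32.49 - 16.81) / 46.74
cos(theta2) = 0.181001
theta2 = 79.5719 degrees


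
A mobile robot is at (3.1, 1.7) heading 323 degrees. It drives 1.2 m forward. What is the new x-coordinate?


x_new = x0 + d*cos(theta)
= 3.1 + 1.2*cos(323)
= 3.1 + 0.9584
= 4.0584


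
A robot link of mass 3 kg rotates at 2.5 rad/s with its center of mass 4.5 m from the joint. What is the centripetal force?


F = m * omega^2 * r
= 3 * 2.5^2 * 4.5
= 3 * 6.25 * 4.5
= 84.375 N


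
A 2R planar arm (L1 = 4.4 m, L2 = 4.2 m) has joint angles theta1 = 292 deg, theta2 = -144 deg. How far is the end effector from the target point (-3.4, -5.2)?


End effector via forward kinematics:
x = L1*cos(t1) + L2*cos(t1+t2) = -1.9135
y = L1*sin(t1) + L2*sin(t1+t2) = -1.8539
Distance to target:
d = sqrt((-3.4 - -1.9135)^2 + (-5.2 - -1.8539)^2)
= sqrt(2.2096 + 11.1961)
= 3.6614 m


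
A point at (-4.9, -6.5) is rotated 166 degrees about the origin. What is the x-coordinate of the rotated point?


x' = x*cos(theta) - y*sin(theta)
cos(166 deg) = -0.9703, sin(166 deg) = 0.2419
x' = -4.9 * -0.9703 - -6.5 * 0.2419
= 4.7544 - -1.5725
= 6.3269


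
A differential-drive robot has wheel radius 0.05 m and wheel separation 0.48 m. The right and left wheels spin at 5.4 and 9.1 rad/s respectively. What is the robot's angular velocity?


vR = r*wR = 0.05*5.4 = 0.27 m/s
vL = r*wL = 0.05*9.1 = 0.455 m/s
v = (vR+vL)/2 = 0.3625 m/s
omega = (vR-vL)/L = -0.3854 rad/s
angular velocity = -0.3854 rad/s


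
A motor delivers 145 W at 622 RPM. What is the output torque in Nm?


omega = 622 * 2*pi/60 = 65.1357 rad/s
tau = P / omega = 145 / 65.1357
= 2.2261 Nm


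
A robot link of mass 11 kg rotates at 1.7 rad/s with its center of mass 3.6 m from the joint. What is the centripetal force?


F = m * omega^2 * r
= 11 * 1.7^2 * 3.6
= 11 * 2.89 * 3.6
= 114.444 N


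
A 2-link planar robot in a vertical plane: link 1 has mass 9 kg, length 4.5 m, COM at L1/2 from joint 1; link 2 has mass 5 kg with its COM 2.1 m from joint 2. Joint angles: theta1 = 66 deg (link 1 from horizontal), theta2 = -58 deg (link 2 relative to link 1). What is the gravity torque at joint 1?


Horizontal distance from joint 1 to link-1 COM:
  x_c1 = (L1/2)*cos(t1) = 2.25 * 0.4067 = 0.9152 m
Horizontal distance from joint 1 to link-2 COM:
  x_c2 = L1*cos(t1) + Lc2*cos(t1+t2)
       = 4.5*0.4067 + 2.1*0.9903 = 3.9099 m
tau1 = m1*g*x_c1 + m2*g*x_c2
     = 9*9.81*0.9152 + 5*9.81*3.9099
     = 80.7993 + 191.7795
     = 272.5788 Nm


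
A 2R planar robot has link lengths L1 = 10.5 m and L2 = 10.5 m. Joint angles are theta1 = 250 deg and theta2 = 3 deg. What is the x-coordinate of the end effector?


Convert angles to radians: theta1 = 4.3633, theta2 = 0.0524
x = L1*cos(theta1) + L2*cos(theta1+theta2)
x = -3.5912 + -3.0699
x = -6.6611


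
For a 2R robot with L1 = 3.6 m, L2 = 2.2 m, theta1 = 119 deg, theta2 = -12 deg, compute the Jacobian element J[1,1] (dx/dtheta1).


J[1,1] = -L1*sin(t1) - L2*sin(t1+t2)
= -3.6*sin(119) - 2.2*sin(107)
= -5.2525


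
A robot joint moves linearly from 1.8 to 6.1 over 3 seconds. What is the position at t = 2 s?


s = t/T = 2/3 = 0.6667
p(t) = p0 + (pf-p0)*s
= 1.8 + (6.1 - 1.8) * 0.6667
= 4.6667


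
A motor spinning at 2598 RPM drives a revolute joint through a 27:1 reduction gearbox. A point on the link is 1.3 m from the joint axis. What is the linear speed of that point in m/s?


omega_motor = 2598 * 2*pi/60 = 272.0619 rad/s
omega_joint = omega_motor / 27 = 10.0764 rad/s
v = omega_joint * r = 10.0764 * 1.3
= 13.0993 m/s


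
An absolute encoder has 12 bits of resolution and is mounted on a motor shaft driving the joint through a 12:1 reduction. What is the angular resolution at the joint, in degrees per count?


counts = 2^12 = 4096
effective counts at joint = 4096 * 12 = 49152
resolution = 360 / 49152
= 0.0073 deg/count


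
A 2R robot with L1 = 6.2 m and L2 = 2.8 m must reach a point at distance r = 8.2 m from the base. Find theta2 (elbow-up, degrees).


cos(theta2) = (r^2 - L1^2 - L2^2) / (2*L1*L2)
cos(theta2) = (67.24 - 38.44 - 7.84) / 34.72
cos(theta2) = 0.603687
theta2 = 52.8656 degrees


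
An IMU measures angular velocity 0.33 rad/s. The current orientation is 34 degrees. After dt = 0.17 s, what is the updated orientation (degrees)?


delta_theta = w * dt = 0.33 * 0.17 = 0.0561 rad
= 3.2143 deg
theta_new = 34 + 3.2143 = 37.2143 deg


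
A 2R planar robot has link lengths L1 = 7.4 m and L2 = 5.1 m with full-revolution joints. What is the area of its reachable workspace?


r_max = L1 + L2 = 12.5 m
r_min = |L1 - L2| = 2.3 m
Area = pi*(r_max^2 - r_min^2)
= pi*(156.25 - 5.29)
= pi * 150.96
= 474.2548 m^2


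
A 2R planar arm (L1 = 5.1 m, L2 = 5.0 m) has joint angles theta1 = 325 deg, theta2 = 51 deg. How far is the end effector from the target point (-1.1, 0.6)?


End effector via forward kinematics:
x = L1*cos(t1) + L2*cos(t1+t2) = 8.984
y = L1*sin(t1) + L2*sin(t1+t2) = -1.5471
Distance to target:
d = sqrt((-1.1 - 8.984)^2 + (0.6 - -1.5471)^2)
= sqrt(101.6867 + 4.6098)
= 10.31 m


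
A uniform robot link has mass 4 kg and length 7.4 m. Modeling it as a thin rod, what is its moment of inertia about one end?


I = (1/3) * m * L^2
= (1/3) * 4 * 7.4^2
= 0.333333 * 4 * 54.76
= 73.0133 kg*m^2


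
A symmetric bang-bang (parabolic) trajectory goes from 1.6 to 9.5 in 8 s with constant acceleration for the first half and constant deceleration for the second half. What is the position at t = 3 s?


Symmetric rest-to-rest: each phase covers (pf-p0)/2 in time T/2. 0.5*a*(T/2)^2 = (pf-p0)/2 => a = 4*(pf-p0)/T^2
a = 4*(9.5-1.6)/8^2 = 0.4938
t = 3 is in the acceleration phase (t <= T/2).
p = p0 + 0.5*a*t^2 = 1.6 + 0.5*0.4938*3^2
= 3.8219


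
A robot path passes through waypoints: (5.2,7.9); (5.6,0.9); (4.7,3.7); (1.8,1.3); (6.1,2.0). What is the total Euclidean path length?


Segment lengths:
  seg1 = sqrt((0.4)^2 + (-7.0)^2) = 7.0114
  seg2 = sqrt((-0.9)^2 + (2.8)^2) = 2.9411
  seg3 = sqrt((-2.9)^2 + (-2.4)^2) = 3.7643
  seg4 = sqrt((4.3)^2 + (0.7)^2) = 4.3566
Total = 18.0734


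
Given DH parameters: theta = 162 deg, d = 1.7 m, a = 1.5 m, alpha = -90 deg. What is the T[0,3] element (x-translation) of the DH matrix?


T[0,3] = a * cos(theta)
= 1.5 * cos(162 deg)
= 1.5 * -0.9511
= -1.4266


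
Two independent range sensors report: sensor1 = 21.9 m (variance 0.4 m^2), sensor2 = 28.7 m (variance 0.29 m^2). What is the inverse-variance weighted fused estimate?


w1 = (1/var1) / (1/var1 + 1/var2)
   = 2.5 / (2.5 + 3.4483) = 0.4203
w2 = 1 - w1 = 0.5797
fused = w1*s1 + w2*s2 = 9.2043 + 16.6377
= 25.842 m


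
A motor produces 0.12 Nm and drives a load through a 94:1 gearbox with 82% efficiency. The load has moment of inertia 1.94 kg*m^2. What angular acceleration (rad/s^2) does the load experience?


tau_out = tau_motor * N * eta
= 0.12 * 94 * 0.82 = 9.2496 Nm
alpha = tau_out / I = 9.2496 / 1.94
= 4.7678 rad/s^2


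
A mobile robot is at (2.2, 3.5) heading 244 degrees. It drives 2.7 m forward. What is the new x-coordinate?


x_new = x0 + d*cos(theta)
= 2.2 + 2.7*cos(244)
= 2.2 + -1.1836
= 1.0164


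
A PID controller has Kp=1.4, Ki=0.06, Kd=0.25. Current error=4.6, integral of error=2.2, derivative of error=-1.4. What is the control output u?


u = Kp*e + Ki*int(e) + Kd*de/dt
= 1.4*4.6 + 0.06*2.2 + 0.25*(-1.4)
= 6.44 + 0.132 + -0.35
= 6.222


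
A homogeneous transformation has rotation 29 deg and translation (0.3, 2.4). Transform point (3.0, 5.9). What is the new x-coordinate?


x' = cos(theta)*px - sin(theta)*py + tx
= 0.8746*3.0 - 0.4848*5.9 + 0.3
= 0.0635


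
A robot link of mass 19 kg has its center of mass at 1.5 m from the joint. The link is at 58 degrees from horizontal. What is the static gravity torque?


tau = m*g*L*cos(angle)
= 19 * 9.81 * 1.5 * cos(58 deg)
= 19 * 9.81 * 1.5 * 0.5299
= 148.1575 Nm


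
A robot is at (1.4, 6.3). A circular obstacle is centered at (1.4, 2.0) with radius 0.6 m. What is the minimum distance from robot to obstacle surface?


center_dist = sqrt((1.4-1.4)^2 + (6.3-2.0)^2)
= sqrt(0.0 + 18.49)
= 4.3
min_dist = center_dist - radius = 4.3 - 0.6 = 3.7 m


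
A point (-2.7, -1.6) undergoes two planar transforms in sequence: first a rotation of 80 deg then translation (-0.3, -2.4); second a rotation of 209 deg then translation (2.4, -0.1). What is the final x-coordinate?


After transform 1:
x1 = cos(80)*-2.7 - sin(80)*-1.6 + -0.3 = 0.8068
y1 = sin(80)*-2.7 + cos(80)*-1.6 + -2.4 = -5.3368
After transform 2:
x2 = cos(209)*0.8068 - sin(209)*-5.3368 + 2.4
= -0.893


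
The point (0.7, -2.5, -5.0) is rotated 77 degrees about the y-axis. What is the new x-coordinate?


Rotation about y-axis: x' = x*cos(theta) + z*sin(theta)
= 0.7 * 0.225 + -5.0 * 0.9744
= -4.7144


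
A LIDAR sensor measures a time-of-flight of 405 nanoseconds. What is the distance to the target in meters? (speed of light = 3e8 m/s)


tof = 405 ns = 4.05e-07 s
dist = c * tof / 2
= 3e8 * 4.05e-07 / 2
= 60.75 m


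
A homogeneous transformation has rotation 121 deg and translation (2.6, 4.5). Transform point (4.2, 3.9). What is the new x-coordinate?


x' = cos(theta)*px - sin(theta)*py + tx
= -0.515*4.2 - 0.8572*3.9 + 2.6
= -2.9061


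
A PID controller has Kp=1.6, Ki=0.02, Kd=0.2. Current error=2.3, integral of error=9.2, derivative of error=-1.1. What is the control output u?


u = Kp*e + Ki*int(e) + Kd*de/dt
= 1.6*2.3 + 0.02*9.2 + 0.2*(-1.1)
= 3.68 + 0.184 + -0.22
= 3.644


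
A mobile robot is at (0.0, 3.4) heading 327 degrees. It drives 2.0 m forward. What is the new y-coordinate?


y_new = y0 + d*sin(theta)
= 3.4 + 2.0*sin(327)
= 3.4 + -1.0893
= 2.3107


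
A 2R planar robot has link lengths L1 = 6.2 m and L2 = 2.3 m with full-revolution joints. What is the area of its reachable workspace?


r_max = L1 + L2 = 8.5 m
r_min = |L1 - L2| = 3.9 m
Area = pi*(r_max^2 - r_min^2)
= pi*(72.25 - 15.21)
= pi * 57.04
= 179.1964 m^2


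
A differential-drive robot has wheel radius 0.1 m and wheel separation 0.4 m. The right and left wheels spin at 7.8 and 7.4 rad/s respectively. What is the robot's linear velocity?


vR = r*wR = 0.1*7.8 = 0.78 m/s
vL = r*wL = 0.1*7.4 = 0.74 m/s
v = (vR+vL)/2 = 0.76 m/s
omega = (vR-vL)/L = 0.1 rad/s
linear velocity = 0.76 m/s


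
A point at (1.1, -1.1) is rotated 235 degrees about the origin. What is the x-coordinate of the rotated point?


x' = x*cos(theta) - y*sin(theta)
cos(235 deg) = -0.5736, sin(235 deg) = -0.8192
x' = 1.1 * -0.5736 - -1.1 * -0.8192
= -0.6309 - 0.9011
= -1.532


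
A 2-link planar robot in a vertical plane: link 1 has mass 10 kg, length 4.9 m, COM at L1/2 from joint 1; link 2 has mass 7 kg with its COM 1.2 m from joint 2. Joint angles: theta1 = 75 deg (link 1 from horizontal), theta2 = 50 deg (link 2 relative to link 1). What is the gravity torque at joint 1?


Horizontal distance from joint 1 to link-1 COM:
  x_c1 = (L1/2)*cos(t1) = 2.45 * 0.2588 = 0.6341 m
Horizontal distance from joint 1 to link-2 COM:
  x_c2 = L1*cos(t1) + Lc2*cos(t1+t2)
       = 4.9*0.2588 + 1.2*-0.5736 = 0.5799 m
tau1 = m1*g*x_c1 + m2*g*x_c2
     = 10*9.81*0.6341 + 7*9.81*0.5799
     = 62.2059 + 39.8232
     = 102.0291 Nm


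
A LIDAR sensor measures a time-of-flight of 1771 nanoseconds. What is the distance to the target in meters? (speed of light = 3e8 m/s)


tof = 1771 ns = 1.771e-06 s
dist = c * tof / 2
= 3e8 * 1.771e-06 / 2
= 265.65 m


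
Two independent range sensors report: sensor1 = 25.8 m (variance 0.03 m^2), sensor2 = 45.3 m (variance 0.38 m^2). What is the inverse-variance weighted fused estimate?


w1 = (1/var1) / (1/var1 + 1/var2)
   = 33.3333 / (33.3333 + 2.6316) = 0.9268
w2 = 1 - w1 = 0.0732
fused = w1*s1 + w2*s2 = 23.9122 + 3.3146
= 27.2268 m


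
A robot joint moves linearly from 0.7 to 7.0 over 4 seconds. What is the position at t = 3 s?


s = t/T = 3/4 = 0.75
p(t) = p0 + (pf-p0)*s
= 0.7 + (7.0 - 0.7) * 0.75
= 5.425


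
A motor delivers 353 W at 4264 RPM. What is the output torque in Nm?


omega = 4264 * 2*pi/60 = 446.525 rad/s
tau = P / omega = 353 / 446.525
= 0.7905 Nm


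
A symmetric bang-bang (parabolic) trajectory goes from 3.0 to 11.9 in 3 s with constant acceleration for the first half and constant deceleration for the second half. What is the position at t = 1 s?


Symmetric rest-to-rest: each phase covers (pf-p0)/2 in time T/2. 0.5*a*(T/2)^2 = (pf-p0)/2 => a = 4*(pf-p0)/T^2
a = 4*(11.9-3.0)/3^2 = 3.9556
t = 1 is in the acceleration phase (t <= T/2).
p = p0 + 0.5*a*t^2 = 3.0 + 0.5*3.9556*1^2
= 4.9778


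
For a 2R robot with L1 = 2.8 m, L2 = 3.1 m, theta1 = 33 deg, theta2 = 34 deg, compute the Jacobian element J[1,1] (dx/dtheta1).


J[1,1] = -L1*sin(t1) - L2*sin(t1+t2)
= -2.8*sin(33) - 3.1*sin(67)
= -4.3786


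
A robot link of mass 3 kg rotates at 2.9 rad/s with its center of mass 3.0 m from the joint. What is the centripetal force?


F = m * omega^2 * r
= 3 * 2.9^2 * 3.0
= 3 * 8.41 * 3.0
= 75.69 N


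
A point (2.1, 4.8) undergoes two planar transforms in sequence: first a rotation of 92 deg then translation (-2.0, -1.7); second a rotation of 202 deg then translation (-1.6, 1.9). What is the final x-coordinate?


After transform 1:
x1 = cos(92)*2.1 - sin(92)*4.8 + -2.0 = -6.8704
y1 = sin(92)*2.1 + cos(92)*4.8 + -1.7 = 0.2312
After transform 2:
x2 = cos(202)*-6.8704 - sin(202)*0.2312 + -1.6
= 4.8567


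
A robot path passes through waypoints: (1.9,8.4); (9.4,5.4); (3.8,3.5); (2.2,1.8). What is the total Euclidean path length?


Segment lengths:
  seg1 = sqrt((7.5)^2 + (-3.0)^2) = 8.0777
  seg2 = sqrt((-5.6)^2 + (-1.9)^2) = 5.9135
  seg3 = sqrt((-1.6)^2 + (-1.7)^2) = 2.3345
Total = 16.3258


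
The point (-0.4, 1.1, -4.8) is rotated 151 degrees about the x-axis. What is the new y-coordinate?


Rotation about x-axis: y' = y*cos(theta) - z*sin(theta)
= 1.1 * -0.8746 - -4.8 * 0.4848
= 1.365


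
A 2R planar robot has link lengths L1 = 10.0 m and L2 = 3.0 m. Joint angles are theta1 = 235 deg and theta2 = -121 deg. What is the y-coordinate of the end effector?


Convert angles to radians: theta1 = 4.1015, theta2 = -2.1118
y = L1*sin(theta1) + L2*sin(theta1+theta2)
y = -8.1915 + 2.7406
y = -5.4509


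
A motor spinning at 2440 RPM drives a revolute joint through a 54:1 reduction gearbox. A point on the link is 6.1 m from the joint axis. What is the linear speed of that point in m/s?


omega_motor = 2440 * 2*pi/60 = 255.5162 rad/s
omega_joint = omega_motor / 54 = 4.7318 rad/s
v = omega_joint * r = 4.7318 * 6.1
= 28.8639 m/s


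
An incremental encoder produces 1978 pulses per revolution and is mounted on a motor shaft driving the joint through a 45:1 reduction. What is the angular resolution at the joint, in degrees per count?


counts per rev = 1978
effective counts at joint = 1978 * 45 = 89010
resolution = 360 / 89010
= 0.004 deg/count


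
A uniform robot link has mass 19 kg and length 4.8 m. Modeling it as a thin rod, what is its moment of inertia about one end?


I = (1/3) * m * L^2
= (1/3) * 19 * 4.8^2
= 0.333333 * 19 * 23.04
= 145.92 kg*m^2


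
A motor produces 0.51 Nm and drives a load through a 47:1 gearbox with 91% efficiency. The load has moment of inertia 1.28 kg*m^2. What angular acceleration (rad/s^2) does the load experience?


tau_out = tau_motor * N * eta
= 0.51 * 47 * 0.91 = 21.8127 Nm
alpha = tau_out / I = 21.8127 / 1.28
= 17.0412 rad/s^2


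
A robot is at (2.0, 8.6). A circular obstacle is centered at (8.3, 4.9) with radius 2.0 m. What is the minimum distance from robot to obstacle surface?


center_dist = sqrt((2.0-8.3)^2 + (8.6-4.9)^2)
= sqrt(39.69 + 13.69)
= 7.3062
min_dist = center_dist - radius = 7.3062 - 2.0 = 5.3062 m


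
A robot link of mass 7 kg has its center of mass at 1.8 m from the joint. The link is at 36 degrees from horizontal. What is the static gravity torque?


tau = m*g*L*cos(angle)
= 7 * 9.81 * 1.8 * cos(36 deg)
= 7 * 9.81 * 1.8 * 0.809
= 99.9994 Nm


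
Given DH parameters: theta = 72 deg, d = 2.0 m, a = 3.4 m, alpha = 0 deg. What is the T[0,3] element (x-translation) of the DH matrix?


T[0,3] = a * cos(theta)
= 3.4 * cos(72 deg)
= 3.4 * 0.309
= 1.0507
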